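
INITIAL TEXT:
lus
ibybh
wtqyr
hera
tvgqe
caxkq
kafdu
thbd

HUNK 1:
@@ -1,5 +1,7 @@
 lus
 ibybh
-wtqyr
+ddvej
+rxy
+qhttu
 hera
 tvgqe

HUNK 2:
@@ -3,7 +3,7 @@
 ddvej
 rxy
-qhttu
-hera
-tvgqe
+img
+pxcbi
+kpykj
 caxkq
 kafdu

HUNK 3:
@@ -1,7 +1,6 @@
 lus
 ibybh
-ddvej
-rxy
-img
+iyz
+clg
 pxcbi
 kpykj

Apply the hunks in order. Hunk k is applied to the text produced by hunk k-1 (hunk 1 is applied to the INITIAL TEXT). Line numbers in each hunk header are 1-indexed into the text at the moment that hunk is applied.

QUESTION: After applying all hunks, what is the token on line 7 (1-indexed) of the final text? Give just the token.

Hunk 1: at line 1 remove [wtqyr] add [ddvej,rxy,qhttu] -> 10 lines: lus ibybh ddvej rxy qhttu hera tvgqe caxkq kafdu thbd
Hunk 2: at line 3 remove [qhttu,hera,tvgqe] add [img,pxcbi,kpykj] -> 10 lines: lus ibybh ddvej rxy img pxcbi kpykj caxkq kafdu thbd
Hunk 3: at line 1 remove [ddvej,rxy,img] add [iyz,clg] -> 9 lines: lus ibybh iyz clg pxcbi kpykj caxkq kafdu thbd
Final line 7: caxkq

Answer: caxkq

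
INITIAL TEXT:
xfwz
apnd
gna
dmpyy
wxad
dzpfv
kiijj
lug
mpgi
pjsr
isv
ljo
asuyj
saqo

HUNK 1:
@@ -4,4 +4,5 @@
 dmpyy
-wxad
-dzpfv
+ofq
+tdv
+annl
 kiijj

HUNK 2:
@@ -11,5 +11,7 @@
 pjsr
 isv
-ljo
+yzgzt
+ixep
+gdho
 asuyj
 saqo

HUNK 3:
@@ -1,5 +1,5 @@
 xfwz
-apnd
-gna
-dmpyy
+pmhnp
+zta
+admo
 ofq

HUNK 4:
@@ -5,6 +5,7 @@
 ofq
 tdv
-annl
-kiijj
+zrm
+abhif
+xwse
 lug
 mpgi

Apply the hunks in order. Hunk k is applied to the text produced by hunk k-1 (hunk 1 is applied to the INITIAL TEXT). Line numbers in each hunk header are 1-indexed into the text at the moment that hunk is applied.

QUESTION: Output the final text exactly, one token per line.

Answer: xfwz
pmhnp
zta
admo
ofq
tdv
zrm
abhif
xwse
lug
mpgi
pjsr
isv
yzgzt
ixep
gdho
asuyj
saqo

Derivation:
Hunk 1: at line 4 remove [wxad,dzpfv] add [ofq,tdv,annl] -> 15 lines: xfwz apnd gna dmpyy ofq tdv annl kiijj lug mpgi pjsr isv ljo asuyj saqo
Hunk 2: at line 11 remove [ljo] add [yzgzt,ixep,gdho] -> 17 lines: xfwz apnd gna dmpyy ofq tdv annl kiijj lug mpgi pjsr isv yzgzt ixep gdho asuyj saqo
Hunk 3: at line 1 remove [apnd,gna,dmpyy] add [pmhnp,zta,admo] -> 17 lines: xfwz pmhnp zta admo ofq tdv annl kiijj lug mpgi pjsr isv yzgzt ixep gdho asuyj saqo
Hunk 4: at line 5 remove [annl,kiijj] add [zrm,abhif,xwse] -> 18 lines: xfwz pmhnp zta admo ofq tdv zrm abhif xwse lug mpgi pjsr isv yzgzt ixep gdho asuyj saqo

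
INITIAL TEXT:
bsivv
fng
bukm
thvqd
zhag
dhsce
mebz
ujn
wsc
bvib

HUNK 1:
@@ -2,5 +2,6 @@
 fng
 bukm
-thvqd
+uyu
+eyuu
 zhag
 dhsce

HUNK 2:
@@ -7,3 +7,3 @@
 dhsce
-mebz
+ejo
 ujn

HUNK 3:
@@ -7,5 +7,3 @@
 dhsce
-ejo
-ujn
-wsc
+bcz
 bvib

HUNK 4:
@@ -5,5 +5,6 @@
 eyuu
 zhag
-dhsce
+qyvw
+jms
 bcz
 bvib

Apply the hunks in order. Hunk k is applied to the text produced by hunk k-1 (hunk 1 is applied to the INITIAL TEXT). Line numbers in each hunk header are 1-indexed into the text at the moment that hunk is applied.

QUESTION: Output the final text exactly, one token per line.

Hunk 1: at line 2 remove [thvqd] add [uyu,eyuu] -> 11 lines: bsivv fng bukm uyu eyuu zhag dhsce mebz ujn wsc bvib
Hunk 2: at line 7 remove [mebz] add [ejo] -> 11 lines: bsivv fng bukm uyu eyuu zhag dhsce ejo ujn wsc bvib
Hunk 3: at line 7 remove [ejo,ujn,wsc] add [bcz] -> 9 lines: bsivv fng bukm uyu eyuu zhag dhsce bcz bvib
Hunk 4: at line 5 remove [dhsce] add [qyvw,jms] -> 10 lines: bsivv fng bukm uyu eyuu zhag qyvw jms bcz bvib

Answer: bsivv
fng
bukm
uyu
eyuu
zhag
qyvw
jms
bcz
bvib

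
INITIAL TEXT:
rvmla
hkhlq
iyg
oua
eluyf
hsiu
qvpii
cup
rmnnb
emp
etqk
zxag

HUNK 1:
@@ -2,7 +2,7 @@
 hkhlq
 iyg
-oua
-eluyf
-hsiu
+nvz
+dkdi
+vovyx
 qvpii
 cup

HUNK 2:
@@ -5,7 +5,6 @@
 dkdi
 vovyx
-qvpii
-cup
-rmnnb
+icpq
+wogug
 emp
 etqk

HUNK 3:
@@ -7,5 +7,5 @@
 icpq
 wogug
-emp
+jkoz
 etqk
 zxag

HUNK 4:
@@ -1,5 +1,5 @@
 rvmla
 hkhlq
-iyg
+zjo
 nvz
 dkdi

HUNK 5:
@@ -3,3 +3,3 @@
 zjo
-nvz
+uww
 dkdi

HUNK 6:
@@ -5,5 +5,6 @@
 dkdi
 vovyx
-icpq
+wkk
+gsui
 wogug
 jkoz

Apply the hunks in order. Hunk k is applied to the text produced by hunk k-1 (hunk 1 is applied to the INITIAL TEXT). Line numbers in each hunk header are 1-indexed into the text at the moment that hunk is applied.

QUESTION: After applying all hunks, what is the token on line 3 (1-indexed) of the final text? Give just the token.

Answer: zjo

Derivation:
Hunk 1: at line 2 remove [oua,eluyf,hsiu] add [nvz,dkdi,vovyx] -> 12 lines: rvmla hkhlq iyg nvz dkdi vovyx qvpii cup rmnnb emp etqk zxag
Hunk 2: at line 5 remove [qvpii,cup,rmnnb] add [icpq,wogug] -> 11 lines: rvmla hkhlq iyg nvz dkdi vovyx icpq wogug emp etqk zxag
Hunk 3: at line 7 remove [emp] add [jkoz] -> 11 lines: rvmla hkhlq iyg nvz dkdi vovyx icpq wogug jkoz etqk zxag
Hunk 4: at line 1 remove [iyg] add [zjo] -> 11 lines: rvmla hkhlq zjo nvz dkdi vovyx icpq wogug jkoz etqk zxag
Hunk 5: at line 3 remove [nvz] add [uww] -> 11 lines: rvmla hkhlq zjo uww dkdi vovyx icpq wogug jkoz etqk zxag
Hunk 6: at line 5 remove [icpq] add [wkk,gsui] -> 12 lines: rvmla hkhlq zjo uww dkdi vovyx wkk gsui wogug jkoz etqk zxag
Final line 3: zjo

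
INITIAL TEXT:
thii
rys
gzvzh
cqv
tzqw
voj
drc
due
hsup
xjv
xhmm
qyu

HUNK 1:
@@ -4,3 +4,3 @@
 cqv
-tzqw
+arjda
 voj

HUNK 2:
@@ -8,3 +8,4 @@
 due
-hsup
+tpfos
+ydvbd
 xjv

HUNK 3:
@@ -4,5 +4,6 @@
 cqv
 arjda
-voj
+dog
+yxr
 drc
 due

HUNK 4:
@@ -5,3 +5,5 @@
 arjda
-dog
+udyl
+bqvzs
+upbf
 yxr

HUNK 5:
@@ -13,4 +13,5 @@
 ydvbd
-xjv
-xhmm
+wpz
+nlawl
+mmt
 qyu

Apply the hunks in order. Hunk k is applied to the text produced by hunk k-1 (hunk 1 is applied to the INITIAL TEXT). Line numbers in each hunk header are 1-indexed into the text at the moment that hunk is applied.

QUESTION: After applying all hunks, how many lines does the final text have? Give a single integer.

Hunk 1: at line 4 remove [tzqw] add [arjda] -> 12 lines: thii rys gzvzh cqv arjda voj drc due hsup xjv xhmm qyu
Hunk 2: at line 8 remove [hsup] add [tpfos,ydvbd] -> 13 lines: thii rys gzvzh cqv arjda voj drc due tpfos ydvbd xjv xhmm qyu
Hunk 3: at line 4 remove [voj] add [dog,yxr] -> 14 lines: thii rys gzvzh cqv arjda dog yxr drc due tpfos ydvbd xjv xhmm qyu
Hunk 4: at line 5 remove [dog] add [udyl,bqvzs,upbf] -> 16 lines: thii rys gzvzh cqv arjda udyl bqvzs upbf yxr drc due tpfos ydvbd xjv xhmm qyu
Hunk 5: at line 13 remove [xjv,xhmm] add [wpz,nlawl,mmt] -> 17 lines: thii rys gzvzh cqv arjda udyl bqvzs upbf yxr drc due tpfos ydvbd wpz nlawl mmt qyu
Final line count: 17

Answer: 17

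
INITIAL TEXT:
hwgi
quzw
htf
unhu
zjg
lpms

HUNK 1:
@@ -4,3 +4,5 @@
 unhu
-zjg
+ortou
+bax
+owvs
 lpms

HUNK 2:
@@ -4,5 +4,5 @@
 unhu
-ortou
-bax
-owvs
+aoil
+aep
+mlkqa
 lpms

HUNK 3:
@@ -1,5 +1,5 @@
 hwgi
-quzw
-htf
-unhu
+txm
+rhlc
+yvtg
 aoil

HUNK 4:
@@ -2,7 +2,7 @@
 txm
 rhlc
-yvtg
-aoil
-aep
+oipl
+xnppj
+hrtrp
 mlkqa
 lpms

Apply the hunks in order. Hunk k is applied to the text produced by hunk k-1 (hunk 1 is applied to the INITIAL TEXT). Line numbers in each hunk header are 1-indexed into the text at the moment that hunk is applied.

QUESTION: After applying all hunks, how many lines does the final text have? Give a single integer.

Answer: 8

Derivation:
Hunk 1: at line 4 remove [zjg] add [ortou,bax,owvs] -> 8 lines: hwgi quzw htf unhu ortou bax owvs lpms
Hunk 2: at line 4 remove [ortou,bax,owvs] add [aoil,aep,mlkqa] -> 8 lines: hwgi quzw htf unhu aoil aep mlkqa lpms
Hunk 3: at line 1 remove [quzw,htf,unhu] add [txm,rhlc,yvtg] -> 8 lines: hwgi txm rhlc yvtg aoil aep mlkqa lpms
Hunk 4: at line 2 remove [yvtg,aoil,aep] add [oipl,xnppj,hrtrp] -> 8 lines: hwgi txm rhlc oipl xnppj hrtrp mlkqa lpms
Final line count: 8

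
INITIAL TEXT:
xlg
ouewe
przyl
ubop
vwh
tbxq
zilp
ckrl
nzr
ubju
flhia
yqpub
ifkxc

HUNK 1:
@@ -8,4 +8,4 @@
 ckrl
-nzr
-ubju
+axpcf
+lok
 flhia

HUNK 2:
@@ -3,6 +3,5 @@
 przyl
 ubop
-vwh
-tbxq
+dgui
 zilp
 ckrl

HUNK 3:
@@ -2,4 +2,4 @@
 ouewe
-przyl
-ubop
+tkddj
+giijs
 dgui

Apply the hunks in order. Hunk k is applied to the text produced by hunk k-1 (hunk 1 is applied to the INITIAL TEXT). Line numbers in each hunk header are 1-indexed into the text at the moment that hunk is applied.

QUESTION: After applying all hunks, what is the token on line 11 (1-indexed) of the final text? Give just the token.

Answer: yqpub

Derivation:
Hunk 1: at line 8 remove [nzr,ubju] add [axpcf,lok] -> 13 lines: xlg ouewe przyl ubop vwh tbxq zilp ckrl axpcf lok flhia yqpub ifkxc
Hunk 2: at line 3 remove [vwh,tbxq] add [dgui] -> 12 lines: xlg ouewe przyl ubop dgui zilp ckrl axpcf lok flhia yqpub ifkxc
Hunk 3: at line 2 remove [przyl,ubop] add [tkddj,giijs] -> 12 lines: xlg ouewe tkddj giijs dgui zilp ckrl axpcf lok flhia yqpub ifkxc
Final line 11: yqpub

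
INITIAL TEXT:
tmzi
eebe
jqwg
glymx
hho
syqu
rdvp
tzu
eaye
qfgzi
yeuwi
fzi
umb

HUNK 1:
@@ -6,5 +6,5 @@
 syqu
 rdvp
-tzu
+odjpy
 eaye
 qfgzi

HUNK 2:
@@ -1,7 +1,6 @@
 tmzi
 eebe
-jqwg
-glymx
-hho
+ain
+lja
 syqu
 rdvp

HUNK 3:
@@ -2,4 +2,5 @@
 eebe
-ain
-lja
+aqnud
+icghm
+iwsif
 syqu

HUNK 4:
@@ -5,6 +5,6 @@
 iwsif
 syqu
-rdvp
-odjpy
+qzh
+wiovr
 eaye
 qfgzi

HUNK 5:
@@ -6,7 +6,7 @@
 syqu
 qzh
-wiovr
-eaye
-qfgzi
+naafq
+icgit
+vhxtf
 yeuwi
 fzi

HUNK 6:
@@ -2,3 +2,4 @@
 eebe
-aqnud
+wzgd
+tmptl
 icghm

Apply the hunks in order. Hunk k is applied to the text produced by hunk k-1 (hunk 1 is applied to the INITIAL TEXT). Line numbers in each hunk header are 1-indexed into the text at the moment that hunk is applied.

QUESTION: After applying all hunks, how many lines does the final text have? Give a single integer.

Answer: 14

Derivation:
Hunk 1: at line 6 remove [tzu] add [odjpy] -> 13 lines: tmzi eebe jqwg glymx hho syqu rdvp odjpy eaye qfgzi yeuwi fzi umb
Hunk 2: at line 1 remove [jqwg,glymx,hho] add [ain,lja] -> 12 lines: tmzi eebe ain lja syqu rdvp odjpy eaye qfgzi yeuwi fzi umb
Hunk 3: at line 2 remove [ain,lja] add [aqnud,icghm,iwsif] -> 13 lines: tmzi eebe aqnud icghm iwsif syqu rdvp odjpy eaye qfgzi yeuwi fzi umb
Hunk 4: at line 5 remove [rdvp,odjpy] add [qzh,wiovr] -> 13 lines: tmzi eebe aqnud icghm iwsif syqu qzh wiovr eaye qfgzi yeuwi fzi umb
Hunk 5: at line 6 remove [wiovr,eaye,qfgzi] add [naafq,icgit,vhxtf] -> 13 lines: tmzi eebe aqnud icghm iwsif syqu qzh naafq icgit vhxtf yeuwi fzi umb
Hunk 6: at line 2 remove [aqnud] add [wzgd,tmptl] -> 14 lines: tmzi eebe wzgd tmptl icghm iwsif syqu qzh naafq icgit vhxtf yeuwi fzi umb
Final line count: 14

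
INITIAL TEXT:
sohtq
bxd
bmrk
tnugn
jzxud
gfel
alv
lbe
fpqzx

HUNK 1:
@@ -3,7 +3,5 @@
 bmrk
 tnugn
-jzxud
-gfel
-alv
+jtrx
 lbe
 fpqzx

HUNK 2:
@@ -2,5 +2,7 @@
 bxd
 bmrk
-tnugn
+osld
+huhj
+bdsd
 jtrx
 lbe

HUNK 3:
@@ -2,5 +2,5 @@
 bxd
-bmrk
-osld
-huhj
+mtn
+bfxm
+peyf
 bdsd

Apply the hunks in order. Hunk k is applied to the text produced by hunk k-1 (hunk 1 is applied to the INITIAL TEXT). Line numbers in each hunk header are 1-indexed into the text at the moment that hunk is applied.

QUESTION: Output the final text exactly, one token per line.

Hunk 1: at line 3 remove [jzxud,gfel,alv] add [jtrx] -> 7 lines: sohtq bxd bmrk tnugn jtrx lbe fpqzx
Hunk 2: at line 2 remove [tnugn] add [osld,huhj,bdsd] -> 9 lines: sohtq bxd bmrk osld huhj bdsd jtrx lbe fpqzx
Hunk 3: at line 2 remove [bmrk,osld,huhj] add [mtn,bfxm,peyf] -> 9 lines: sohtq bxd mtn bfxm peyf bdsd jtrx lbe fpqzx

Answer: sohtq
bxd
mtn
bfxm
peyf
bdsd
jtrx
lbe
fpqzx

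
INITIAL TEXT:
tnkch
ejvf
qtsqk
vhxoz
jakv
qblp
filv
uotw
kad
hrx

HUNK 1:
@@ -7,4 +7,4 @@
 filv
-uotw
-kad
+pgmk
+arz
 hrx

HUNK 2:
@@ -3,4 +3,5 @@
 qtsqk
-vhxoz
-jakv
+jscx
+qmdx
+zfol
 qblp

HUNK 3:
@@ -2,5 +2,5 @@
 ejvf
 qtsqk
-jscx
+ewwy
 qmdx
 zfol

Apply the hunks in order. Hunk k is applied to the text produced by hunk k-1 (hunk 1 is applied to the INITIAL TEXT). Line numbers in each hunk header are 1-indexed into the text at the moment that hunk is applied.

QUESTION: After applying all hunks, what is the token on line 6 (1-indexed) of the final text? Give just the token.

Answer: zfol

Derivation:
Hunk 1: at line 7 remove [uotw,kad] add [pgmk,arz] -> 10 lines: tnkch ejvf qtsqk vhxoz jakv qblp filv pgmk arz hrx
Hunk 2: at line 3 remove [vhxoz,jakv] add [jscx,qmdx,zfol] -> 11 lines: tnkch ejvf qtsqk jscx qmdx zfol qblp filv pgmk arz hrx
Hunk 3: at line 2 remove [jscx] add [ewwy] -> 11 lines: tnkch ejvf qtsqk ewwy qmdx zfol qblp filv pgmk arz hrx
Final line 6: zfol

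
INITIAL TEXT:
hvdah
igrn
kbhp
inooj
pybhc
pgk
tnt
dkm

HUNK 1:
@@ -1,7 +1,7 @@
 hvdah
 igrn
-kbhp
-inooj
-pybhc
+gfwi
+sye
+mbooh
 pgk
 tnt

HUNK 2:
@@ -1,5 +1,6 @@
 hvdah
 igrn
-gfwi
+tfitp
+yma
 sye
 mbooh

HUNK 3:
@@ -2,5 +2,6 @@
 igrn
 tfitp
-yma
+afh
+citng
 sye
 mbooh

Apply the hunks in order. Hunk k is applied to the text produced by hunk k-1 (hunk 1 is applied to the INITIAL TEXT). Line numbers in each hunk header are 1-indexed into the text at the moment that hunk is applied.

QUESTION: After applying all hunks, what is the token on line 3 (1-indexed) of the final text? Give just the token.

Hunk 1: at line 1 remove [kbhp,inooj,pybhc] add [gfwi,sye,mbooh] -> 8 lines: hvdah igrn gfwi sye mbooh pgk tnt dkm
Hunk 2: at line 1 remove [gfwi] add [tfitp,yma] -> 9 lines: hvdah igrn tfitp yma sye mbooh pgk tnt dkm
Hunk 3: at line 2 remove [yma] add [afh,citng] -> 10 lines: hvdah igrn tfitp afh citng sye mbooh pgk tnt dkm
Final line 3: tfitp

Answer: tfitp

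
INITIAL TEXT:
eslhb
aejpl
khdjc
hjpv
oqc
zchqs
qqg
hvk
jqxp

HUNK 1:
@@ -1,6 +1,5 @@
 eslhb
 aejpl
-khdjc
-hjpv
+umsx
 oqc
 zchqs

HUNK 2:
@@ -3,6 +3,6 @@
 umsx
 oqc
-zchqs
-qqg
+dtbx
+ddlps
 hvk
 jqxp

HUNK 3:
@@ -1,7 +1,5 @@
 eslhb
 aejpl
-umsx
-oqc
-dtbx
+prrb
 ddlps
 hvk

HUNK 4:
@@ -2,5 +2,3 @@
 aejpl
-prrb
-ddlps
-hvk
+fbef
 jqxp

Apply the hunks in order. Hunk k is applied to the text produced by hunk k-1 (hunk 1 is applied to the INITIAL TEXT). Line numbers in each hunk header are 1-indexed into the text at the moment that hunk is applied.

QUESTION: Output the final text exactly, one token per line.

Answer: eslhb
aejpl
fbef
jqxp

Derivation:
Hunk 1: at line 1 remove [khdjc,hjpv] add [umsx] -> 8 lines: eslhb aejpl umsx oqc zchqs qqg hvk jqxp
Hunk 2: at line 3 remove [zchqs,qqg] add [dtbx,ddlps] -> 8 lines: eslhb aejpl umsx oqc dtbx ddlps hvk jqxp
Hunk 3: at line 1 remove [umsx,oqc,dtbx] add [prrb] -> 6 lines: eslhb aejpl prrb ddlps hvk jqxp
Hunk 4: at line 2 remove [prrb,ddlps,hvk] add [fbef] -> 4 lines: eslhb aejpl fbef jqxp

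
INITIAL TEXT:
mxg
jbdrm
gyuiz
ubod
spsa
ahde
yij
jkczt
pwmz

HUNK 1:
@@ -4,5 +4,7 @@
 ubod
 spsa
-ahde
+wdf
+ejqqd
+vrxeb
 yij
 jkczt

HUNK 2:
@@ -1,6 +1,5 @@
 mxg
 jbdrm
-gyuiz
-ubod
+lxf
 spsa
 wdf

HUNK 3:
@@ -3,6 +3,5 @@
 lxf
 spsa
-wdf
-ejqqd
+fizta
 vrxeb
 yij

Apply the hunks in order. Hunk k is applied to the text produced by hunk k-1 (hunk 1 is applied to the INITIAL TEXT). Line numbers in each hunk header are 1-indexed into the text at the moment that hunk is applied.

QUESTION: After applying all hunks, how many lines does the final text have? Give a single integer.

Hunk 1: at line 4 remove [ahde] add [wdf,ejqqd,vrxeb] -> 11 lines: mxg jbdrm gyuiz ubod spsa wdf ejqqd vrxeb yij jkczt pwmz
Hunk 2: at line 1 remove [gyuiz,ubod] add [lxf] -> 10 lines: mxg jbdrm lxf spsa wdf ejqqd vrxeb yij jkczt pwmz
Hunk 3: at line 3 remove [wdf,ejqqd] add [fizta] -> 9 lines: mxg jbdrm lxf spsa fizta vrxeb yij jkczt pwmz
Final line count: 9

Answer: 9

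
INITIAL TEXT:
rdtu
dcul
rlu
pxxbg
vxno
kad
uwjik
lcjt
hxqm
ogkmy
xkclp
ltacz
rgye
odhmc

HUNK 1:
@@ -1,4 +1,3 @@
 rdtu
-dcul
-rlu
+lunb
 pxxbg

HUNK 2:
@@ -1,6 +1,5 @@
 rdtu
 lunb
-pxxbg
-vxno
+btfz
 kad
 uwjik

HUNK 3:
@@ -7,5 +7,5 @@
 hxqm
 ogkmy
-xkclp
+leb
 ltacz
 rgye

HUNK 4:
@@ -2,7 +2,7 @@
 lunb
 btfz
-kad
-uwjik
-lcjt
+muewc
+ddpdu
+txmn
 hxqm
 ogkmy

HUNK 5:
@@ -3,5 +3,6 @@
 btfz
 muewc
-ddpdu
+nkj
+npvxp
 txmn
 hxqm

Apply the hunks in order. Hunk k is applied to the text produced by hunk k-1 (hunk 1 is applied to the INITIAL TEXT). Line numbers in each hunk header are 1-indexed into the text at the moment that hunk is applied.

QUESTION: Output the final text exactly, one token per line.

Hunk 1: at line 1 remove [dcul,rlu] add [lunb] -> 13 lines: rdtu lunb pxxbg vxno kad uwjik lcjt hxqm ogkmy xkclp ltacz rgye odhmc
Hunk 2: at line 1 remove [pxxbg,vxno] add [btfz] -> 12 lines: rdtu lunb btfz kad uwjik lcjt hxqm ogkmy xkclp ltacz rgye odhmc
Hunk 3: at line 7 remove [xkclp] add [leb] -> 12 lines: rdtu lunb btfz kad uwjik lcjt hxqm ogkmy leb ltacz rgye odhmc
Hunk 4: at line 2 remove [kad,uwjik,lcjt] add [muewc,ddpdu,txmn] -> 12 lines: rdtu lunb btfz muewc ddpdu txmn hxqm ogkmy leb ltacz rgye odhmc
Hunk 5: at line 3 remove [ddpdu] add [nkj,npvxp] -> 13 lines: rdtu lunb btfz muewc nkj npvxp txmn hxqm ogkmy leb ltacz rgye odhmc

Answer: rdtu
lunb
btfz
muewc
nkj
npvxp
txmn
hxqm
ogkmy
leb
ltacz
rgye
odhmc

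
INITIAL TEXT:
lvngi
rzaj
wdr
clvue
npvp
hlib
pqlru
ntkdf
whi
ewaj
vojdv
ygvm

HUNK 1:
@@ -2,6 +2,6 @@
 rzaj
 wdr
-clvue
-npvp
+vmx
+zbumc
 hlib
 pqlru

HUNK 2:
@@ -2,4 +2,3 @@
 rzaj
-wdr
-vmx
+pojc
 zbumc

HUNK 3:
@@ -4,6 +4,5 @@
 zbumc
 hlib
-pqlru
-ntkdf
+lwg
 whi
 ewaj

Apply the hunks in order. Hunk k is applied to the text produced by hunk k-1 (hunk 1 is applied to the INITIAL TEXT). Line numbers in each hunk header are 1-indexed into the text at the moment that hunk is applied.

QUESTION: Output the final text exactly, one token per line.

Hunk 1: at line 2 remove [clvue,npvp] add [vmx,zbumc] -> 12 lines: lvngi rzaj wdr vmx zbumc hlib pqlru ntkdf whi ewaj vojdv ygvm
Hunk 2: at line 2 remove [wdr,vmx] add [pojc] -> 11 lines: lvngi rzaj pojc zbumc hlib pqlru ntkdf whi ewaj vojdv ygvm
Hunk 3: at line 4 remove [pqlru,ntkdf] add [lwg] -> 10 lines: lvngi rzaj pojc zbumc hlib lwg whi ewaj vojdv ygvm

Answer: lvngi
rzaj
pojc
zbumc
hlib
lwg
whi
ewaj
vojdv
ygvm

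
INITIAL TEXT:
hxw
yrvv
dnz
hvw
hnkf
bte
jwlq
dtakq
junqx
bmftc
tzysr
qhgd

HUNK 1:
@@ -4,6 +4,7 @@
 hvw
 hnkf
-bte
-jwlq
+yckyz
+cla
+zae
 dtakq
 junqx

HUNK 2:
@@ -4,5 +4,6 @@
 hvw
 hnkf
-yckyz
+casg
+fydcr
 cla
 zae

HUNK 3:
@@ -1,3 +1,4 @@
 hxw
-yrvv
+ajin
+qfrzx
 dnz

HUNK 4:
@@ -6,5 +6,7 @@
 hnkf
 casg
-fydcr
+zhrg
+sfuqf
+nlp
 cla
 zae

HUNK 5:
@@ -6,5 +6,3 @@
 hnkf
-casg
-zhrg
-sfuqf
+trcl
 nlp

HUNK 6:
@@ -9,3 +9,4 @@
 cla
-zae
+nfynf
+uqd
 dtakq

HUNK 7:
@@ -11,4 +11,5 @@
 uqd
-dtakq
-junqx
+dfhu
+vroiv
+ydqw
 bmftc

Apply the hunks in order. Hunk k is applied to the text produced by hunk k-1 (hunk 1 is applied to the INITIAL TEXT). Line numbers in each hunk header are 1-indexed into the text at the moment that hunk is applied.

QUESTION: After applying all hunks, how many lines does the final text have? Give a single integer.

Answer: 17

Derivation:
Hunk 1: at line 4 remove [bte,jwlq] add [yckyz,cla,zae] -> 13 lines: hxw yrvv dnz hvw hnkf yckyz cla zae dtakq junqx bmftc tzysr qhgd
Hunk 2: at line 4 remove [yckyz] add [casg,fydcr] -> 14 lines: hxw yrvv dnz hvw hnkf casg fydcr cla zae dtakq junqx bmftc tzysr qhgd
Hunk 3: at line 1 remove [yrvv] add [ajin,qfrzx] -> 15 lines: hxw ajin qfrzx dnz hvw hnkf casg fydcr cla zae dtakq junqx bmftc tzysr qhgd
Hunk 4: at line 6 remove [fydcr] add [zhrg,sfuqf,nlp] -> 17 lines: hxw ajin qfrzx dnz hvw hnkf casg zhrg sfuqf nlp cla zae dtakq junqx bmftc tzysr qhgd
Hunk 5: at line 6 remove [casg,zhrg,sfuqf] add [trcl] -> 15 lines: hxw ajin qfrzx dnz hvw hnkf trcl nlp cla zae dtakq junqx bmftc tzysr qhgd
Hunk 6: at line 9 remove [zae] add [nfynf,uqd] -> 16 lines: hxw ajin qfrzx dnz hvw hnkf trcl nlp cla nfynf uqd dtakq junqx bmftc tzysr qhgd
Hunk 7: at line 11 remove [dtakq,junqx] add [dfhu,vroiv,ydqw] -> 17 lines: hxw ajin qfrzx dnz hvw hnkf trcl nlp cla nfynf uqd dfhu vroiv ydqw bmftc tzysr qhgd
Final line count: 17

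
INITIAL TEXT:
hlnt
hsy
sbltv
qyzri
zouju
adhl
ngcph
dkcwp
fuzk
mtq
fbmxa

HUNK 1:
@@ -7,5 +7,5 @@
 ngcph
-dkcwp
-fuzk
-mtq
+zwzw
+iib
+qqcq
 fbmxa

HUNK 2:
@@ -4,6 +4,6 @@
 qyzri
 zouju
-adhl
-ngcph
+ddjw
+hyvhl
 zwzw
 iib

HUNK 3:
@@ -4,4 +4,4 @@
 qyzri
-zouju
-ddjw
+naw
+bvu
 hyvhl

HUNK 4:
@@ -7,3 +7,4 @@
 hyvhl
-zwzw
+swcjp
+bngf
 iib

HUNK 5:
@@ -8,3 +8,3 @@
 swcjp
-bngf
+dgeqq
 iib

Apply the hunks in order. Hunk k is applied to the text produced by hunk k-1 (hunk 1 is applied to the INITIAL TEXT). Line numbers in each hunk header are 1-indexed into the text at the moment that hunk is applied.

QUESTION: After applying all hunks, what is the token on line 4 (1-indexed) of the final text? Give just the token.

Answer: qyzri

Derivation:
Hunk 1: at line 7 remove [dkcwp,fuzk,mtq] add [zwzw,iib,qqcq] -> 11 lines: hlnt hsy sbltv qyzri zouju adhl ngcph zwzw iib qqcq fbmxa
Hunk 2: at line 4 remove [adhl,ngcph] add [ddjw,hyvhl] -> 11 lines: hlnt hsy sbltv qyzri zouju ddjw hyvhl zwzw iib qqcq fbmxa
Hunk 3: at line 4 remove [zouju,ddjw] add [naw,bvu] -> 11 lines: hlnt hsy sbltv qyzri naw bvu hyvhl zwzw iib qqcq fbmxa
Hunk 4: at line 7 remove [zwzw] add [swcjp,bngf] -> 12 lines: hlnt hsy sbltv qyzri naw bvu hyvhl swcjp bngf iib qqcq fbmxa
Hunk 5: at line 8 remove [bngf] add [dgeqq] -> 12 lines: hlnt hsy sbltv qyzri naw bvu hyvhl swcjp dgeqq iib qqcq fbmxa
Final line 4: qyzri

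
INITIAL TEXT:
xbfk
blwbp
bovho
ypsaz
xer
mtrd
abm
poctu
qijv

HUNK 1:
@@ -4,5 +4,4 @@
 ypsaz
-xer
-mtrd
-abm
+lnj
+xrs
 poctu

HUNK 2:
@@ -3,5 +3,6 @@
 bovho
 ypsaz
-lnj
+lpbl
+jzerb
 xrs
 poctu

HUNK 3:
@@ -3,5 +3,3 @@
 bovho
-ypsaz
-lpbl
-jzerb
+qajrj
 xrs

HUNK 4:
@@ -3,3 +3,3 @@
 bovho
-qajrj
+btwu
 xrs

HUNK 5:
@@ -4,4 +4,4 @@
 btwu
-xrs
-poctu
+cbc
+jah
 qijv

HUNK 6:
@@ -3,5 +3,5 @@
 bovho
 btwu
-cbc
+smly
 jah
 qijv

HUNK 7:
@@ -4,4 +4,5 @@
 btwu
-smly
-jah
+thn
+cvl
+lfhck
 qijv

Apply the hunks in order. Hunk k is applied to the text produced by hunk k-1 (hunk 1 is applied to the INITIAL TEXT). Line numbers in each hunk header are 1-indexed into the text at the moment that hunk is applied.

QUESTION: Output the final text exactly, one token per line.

Answer: xbfk
blwbp
bovho
btwu
thn
cvl
lfhck
qijv

Derivation:
Hunk 1: at line 4 remove [xer,mtrd,abm] add [lnj,xrs] -> 8 lines: xbfk blwbp bovho ypsaz lnj xrs poctu qijv
Hunk 2: at line 3 remove [lnj] add [lpbl,jzerb] -> 9 lines: xbfk blwbp bovho ypsaz lpbl jzerb xrs poctu qijv
Hunk 3: at line 3 remove [ypsaz,lpbl,jzerb] add [qajrj] -> 7 lines: xbfk blwbp bovho qajrj xrs poctu qijv
Hunk 4: at line 3 remove [qajrj] add [btwu] -> 7 lines: xbfk blwbp bovho btwu xrs poctu qijv
Hunk 5: at line 4 remove [xrs,poctu] add [cbc,jah] -> 7 lines: xbfk blwbp bovho btwu cbc jah qijv
Hunk 6: at line 3 remove [cbc] add [smly] -> 7 lines: xbfk blwbp bovho btwu smly jah qijv
Hunk 7: at line 4 remove [smly,jah] add [thn,cvl,lfhck] -> 8 lines: xbfk blwbp bovho btwu thn cvl lfhck qijv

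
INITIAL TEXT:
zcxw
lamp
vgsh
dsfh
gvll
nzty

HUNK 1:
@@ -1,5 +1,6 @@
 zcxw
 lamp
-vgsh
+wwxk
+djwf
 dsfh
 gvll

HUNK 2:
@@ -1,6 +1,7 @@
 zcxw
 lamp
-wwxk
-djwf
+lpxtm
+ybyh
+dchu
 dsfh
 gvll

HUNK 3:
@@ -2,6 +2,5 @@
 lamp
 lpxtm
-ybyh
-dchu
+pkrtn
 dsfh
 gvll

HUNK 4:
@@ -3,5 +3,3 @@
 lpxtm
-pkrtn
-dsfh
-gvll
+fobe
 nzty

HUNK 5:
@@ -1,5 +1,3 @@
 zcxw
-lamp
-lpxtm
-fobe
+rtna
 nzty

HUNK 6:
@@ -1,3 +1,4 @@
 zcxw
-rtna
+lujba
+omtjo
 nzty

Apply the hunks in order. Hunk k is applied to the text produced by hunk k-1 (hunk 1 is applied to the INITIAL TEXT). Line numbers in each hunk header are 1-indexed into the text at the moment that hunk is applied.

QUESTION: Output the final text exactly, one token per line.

Answer: zcxw
lujba
omtjo
nzty

Derivation:
Hunk 1: at line 1 remove [vgsh] add [wwxk,djwf] -> 7 lines: zcxw lamp wwxk djwf dsfh gvll nzty
Hunk 2: at line 1 remove [wwxk,djwf] add [lpxtm,ybyh,dchu] -> 8 lines: zcxw lamp lpxtm ybyh dchu dsfh gvll nzty
Hunk 3: at line 2 remove [ybyh,dchu] add [pkrtn] -> 7 lines: zcxw lamp lpxtm pkrtn dsfh gvll nzty
Hunk 4: at line 3 remove [pkrtn,dsfh,gvll] add [fobe] -> 5 lines: zcxw lamp lpxtm fobe nzty
Hunk 5: at line 1 remove [lamp,lpxtm,fobe] add [rtna] -> 3 lines: zcxw rtna nzty
Hunk 6: at line 1 remove [rtna] add [lujba,omtjo] -> 4 lines: zcxw lujba omtjo nzty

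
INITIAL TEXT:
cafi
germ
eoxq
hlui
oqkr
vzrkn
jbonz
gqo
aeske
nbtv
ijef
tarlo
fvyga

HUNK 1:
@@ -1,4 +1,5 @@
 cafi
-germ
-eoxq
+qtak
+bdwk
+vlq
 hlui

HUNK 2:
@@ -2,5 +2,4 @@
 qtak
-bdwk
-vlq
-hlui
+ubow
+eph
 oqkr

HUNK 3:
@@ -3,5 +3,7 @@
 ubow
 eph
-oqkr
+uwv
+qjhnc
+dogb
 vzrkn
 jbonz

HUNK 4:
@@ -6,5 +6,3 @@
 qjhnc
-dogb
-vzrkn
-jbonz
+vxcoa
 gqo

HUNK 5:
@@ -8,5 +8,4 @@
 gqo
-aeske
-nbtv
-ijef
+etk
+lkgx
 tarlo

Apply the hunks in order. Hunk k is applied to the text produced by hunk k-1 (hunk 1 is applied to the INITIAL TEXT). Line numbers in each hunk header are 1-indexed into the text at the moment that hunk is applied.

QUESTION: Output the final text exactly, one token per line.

Hunk 1: at line 1 remove [germ,eoxq] add [qtak,bdwk,vlq] -> 14 lines: cafi qtak bdwk vlq hlui oqkr vzrkn jbonz gqo aeske nbtv ijef tarlo fvyga
Hunk 2: at line 2 remove [bdwk,vlq,hlui] add [ubow,eph] -> 13 lines: cafi qtak ubow eph oqkr vzrkn jbonz gqo aeske nbtv ijef tarlo fvyga
Hunk 3: at line 3 remove [oqkr] add [uwv,qjhnc,dogb] -> 15 lines: cafi qtak ubow eph uwv qjhnc dogb vzrkn jbonz gqo aeske nbtv ijef tarlo fvyga
Hunk 4: at line 6 remove [dogb,vzrkn,jbonz] add [vxcoa] -> 13 lines: cafi qtak ubow eph uwv qjhnc vxcoa gqo aeske nbtv ijef tarlo fvyga
Hunk 5: at line 8 remove [aeske,nbtv,ijef] add [etk,lkgx] -> 12 lines: cafi qtak ubow eph uwv qjhnc vxcoa gqo etk lkgx tarlo fvyga

Answer: cafi
qtak
ubow
eph
uwv
qjhnc
vxcoa
gqo
etk
lkgx
tarlo
fvyga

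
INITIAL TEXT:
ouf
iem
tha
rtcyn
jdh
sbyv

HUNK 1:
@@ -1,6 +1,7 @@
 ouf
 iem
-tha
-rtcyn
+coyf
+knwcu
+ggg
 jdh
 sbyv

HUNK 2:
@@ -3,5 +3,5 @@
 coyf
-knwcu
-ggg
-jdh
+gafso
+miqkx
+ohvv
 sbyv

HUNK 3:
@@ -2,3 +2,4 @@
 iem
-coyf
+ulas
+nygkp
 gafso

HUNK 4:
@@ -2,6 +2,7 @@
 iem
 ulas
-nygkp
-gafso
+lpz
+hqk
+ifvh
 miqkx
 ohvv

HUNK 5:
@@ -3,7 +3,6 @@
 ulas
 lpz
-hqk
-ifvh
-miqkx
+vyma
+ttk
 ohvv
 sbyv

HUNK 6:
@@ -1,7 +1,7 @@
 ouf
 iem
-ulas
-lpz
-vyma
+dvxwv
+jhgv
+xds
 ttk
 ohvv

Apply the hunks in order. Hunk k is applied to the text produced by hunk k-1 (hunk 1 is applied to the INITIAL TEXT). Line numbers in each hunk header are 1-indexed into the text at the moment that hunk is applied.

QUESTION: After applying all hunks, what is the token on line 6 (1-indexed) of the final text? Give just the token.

Hunk 1: at line 1 remove [tha,rtcyn] add [coyf,knwcu,ggg] -> 7 lines: ouf iem coyf knwcu ggg jdh sbyv
Hunk 2: at line 3 remove [knwcu,ggg,jdh] add [gafso,miqkx,ohvv] -> 7 lines: ouf iem coyf gafso miqkx ohvv sbyv
Hunk 3: at line 2 remove [coyf] add [ulas,nygkp] -> 8 lines: ouf iem ulas nygkp gafso miqkx ohvv sbyv
Hunk 4: at line 2 remove [nygkp,gafso] add [lpz,hqk,ifvh] -> 9 lines: ouf iem ulas lpz hqk ifvh miqkx ohvv sbyv
Hunk 5: at line 3 remove [hqk,ifvh,miqkx] add [vyma,ttk] -> 8 lines: ouf iem ulas lpz vyma ttk ohvv sbyv
Hunk 6: at line 1 remove [ulas,lpz,vyma] add [dvxwv,jhgv,xds] -> 8 lines: ouf iem dvxwv jhgv xds ttk ohvv sbyv
Final line 6: ttk

Answer: ttk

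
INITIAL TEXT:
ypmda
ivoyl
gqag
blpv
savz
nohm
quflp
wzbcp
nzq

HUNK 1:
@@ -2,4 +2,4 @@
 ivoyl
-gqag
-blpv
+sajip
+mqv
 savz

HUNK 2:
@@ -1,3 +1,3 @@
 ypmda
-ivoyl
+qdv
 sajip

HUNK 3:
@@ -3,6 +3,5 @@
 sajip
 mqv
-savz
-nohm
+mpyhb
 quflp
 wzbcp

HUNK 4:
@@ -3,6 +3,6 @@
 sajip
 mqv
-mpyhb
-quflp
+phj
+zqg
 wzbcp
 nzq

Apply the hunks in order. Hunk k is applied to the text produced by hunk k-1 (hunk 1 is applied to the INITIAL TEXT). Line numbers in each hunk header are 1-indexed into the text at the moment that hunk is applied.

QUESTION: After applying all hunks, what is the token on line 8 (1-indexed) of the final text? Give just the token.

Answer: nzq

Derivation:
Hunk 1: at line 2 remove [gqag,blpv] add [sajip,mqv] -> 9 lines: ypmda ivoyl sajip mqv savz nohm quflp wzbcp nzq
Hunk 2: at line 1 remove [ivoyl] add [qdv] -> 9 lines: ypmda qdv sajip mqv savz nohm quflp wzbcp nzq
Hunk 3: at line 3 remove [savz,nohm] add [mpyhb] -> 8 lines: ypmda qdv sajip mqv mpyhb quflp wzbcp nzq
Hunk 4: at line 3 remove [mpyhb,quflp] add [phj,zqg] -> 8 lines: ypmda qdv sajip mqv phj zqg wzbcp nzq
Final line 8: nzq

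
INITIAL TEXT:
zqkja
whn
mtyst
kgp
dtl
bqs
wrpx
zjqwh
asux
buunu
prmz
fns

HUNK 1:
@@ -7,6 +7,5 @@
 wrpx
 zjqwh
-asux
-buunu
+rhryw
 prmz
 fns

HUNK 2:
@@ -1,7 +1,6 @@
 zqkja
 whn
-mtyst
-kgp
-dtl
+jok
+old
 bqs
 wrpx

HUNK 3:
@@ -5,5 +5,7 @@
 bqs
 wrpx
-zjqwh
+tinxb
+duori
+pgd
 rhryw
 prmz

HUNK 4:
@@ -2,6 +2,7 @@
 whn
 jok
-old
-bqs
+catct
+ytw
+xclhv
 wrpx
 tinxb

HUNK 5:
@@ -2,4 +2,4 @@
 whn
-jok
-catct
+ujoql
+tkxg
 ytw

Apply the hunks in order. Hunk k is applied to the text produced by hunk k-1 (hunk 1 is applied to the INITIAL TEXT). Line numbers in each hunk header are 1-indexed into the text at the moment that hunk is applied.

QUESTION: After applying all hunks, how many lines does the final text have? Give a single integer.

Answer: 13

Derivation:
Hunk 1: at line 7 remove [asux,buunu] add [rhryw] -> 11 lines: zqkja whn mtyst kgp dtl bqs wrpx zjqwh rhryw prmz fns
Hunk 2: at line 1 remove [mtyst,kgp,dtl] add [jok,old] -> 10 lines: zqkja whn jok old bqs wrpx zjqwh rhryw prmz fns
Hunk 3: at line 5 remove [zjqwh] add [tinxb,duori,pgd] -> 12 lines: zqkja whn jok old bqs wrpx tinxb duori pgd rhryw prmz fns
Hunk 4: at line 2 remove [old,bqs] add [catct,ytw,xclhv] -> 13 lines: zqkja whn jok catct ytw xclhv wrpx tinxb duori pgd rhryw prmz fns
Hunk 5: at line 2 remove [jok,catct] add [ujoql,tkxg] -> 13 lines: zqkja whn ujoql tkxg ytw xclhv wrpx tinxb duori pgd rhryw prmz fns
Final line count: 13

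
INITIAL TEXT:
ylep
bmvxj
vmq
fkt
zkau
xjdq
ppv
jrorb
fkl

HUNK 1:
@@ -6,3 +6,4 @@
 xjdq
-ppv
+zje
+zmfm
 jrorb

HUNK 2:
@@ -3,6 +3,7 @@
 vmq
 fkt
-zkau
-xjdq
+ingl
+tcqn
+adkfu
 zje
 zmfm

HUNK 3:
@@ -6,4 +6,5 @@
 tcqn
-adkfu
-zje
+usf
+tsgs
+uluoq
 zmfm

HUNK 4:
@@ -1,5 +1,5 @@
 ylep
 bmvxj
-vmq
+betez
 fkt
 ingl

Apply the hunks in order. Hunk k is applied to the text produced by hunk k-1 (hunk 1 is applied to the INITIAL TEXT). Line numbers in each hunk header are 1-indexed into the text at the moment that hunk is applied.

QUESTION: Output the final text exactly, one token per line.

Answer: ylep
bmvxj
betez
fkt
ingl
tcqn
usf
tsgs
uluoq
zmfm
jrorb
fkl

Derivation:
Hunk 1: at line 6 remove [ppv] add [zje,zmfm] -> 10 lines: ylep bmvxj vmq fkt zkau xjdq zje zmfm jrorb fkl
Hunk 2: at line 3 remove [zkau,xjdq] add [ingl,tcqn,adkfu] -> 11 lines: ylep bmvxj vmq fkt ingl tcqn adkfu zje zmfm jrorb fkl
Hunk 3: at line 6 remove [adkfu,zje] add [usf,tsgs,uluoq] -> 12 lines: ylep bmvxj vmq fkt ingl tcqn usf tsgs uluoq zmfm jrorb fkl
Hunk 4: at line 1 remove [vmq] add [betez] -> 12 lines: ylep bmvxj betez fkt ingl tcqn usf tsgs uluoq zmfm jrorb fkl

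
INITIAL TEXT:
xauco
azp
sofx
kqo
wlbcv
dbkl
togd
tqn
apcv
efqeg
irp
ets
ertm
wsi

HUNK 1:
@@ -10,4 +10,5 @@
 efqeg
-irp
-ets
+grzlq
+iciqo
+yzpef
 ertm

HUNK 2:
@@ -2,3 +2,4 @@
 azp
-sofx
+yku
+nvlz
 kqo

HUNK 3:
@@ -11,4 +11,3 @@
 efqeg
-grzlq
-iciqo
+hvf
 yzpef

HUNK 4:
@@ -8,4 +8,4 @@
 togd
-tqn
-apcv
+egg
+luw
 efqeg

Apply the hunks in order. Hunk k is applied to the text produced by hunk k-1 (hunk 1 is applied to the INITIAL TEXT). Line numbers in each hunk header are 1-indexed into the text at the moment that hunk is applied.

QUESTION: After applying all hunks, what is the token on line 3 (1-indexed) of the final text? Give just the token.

Hunk 1: at line 10 remove [irp,ets] add [grzlq,iciqo,yzpef] -> 15 lines: xauco azp sofx kqo wlbcv dbkl togd tqn apcv efqeg grzlq iciqo yzpef ertm wsi
Hunk 2: at line 2 remove [sofx] add [yku,nvlz] -> 16 lines: xauco azp yku nvlz kqo wlbcv dbkl togd tqn apcv efqeg grzlq iciqo yzpef ertm wsi
Hunk 3: at line 11 remove [grzlq,iciqo] add [hvf] -> 15 lines: xauco azp yku nvlz kqo wlbcv dbkl togd tqn apcv efqeg hvf yzpef ertm wsi
Hunk 4: at line 8 remove [tqn,apcv] add [egg,luw] -> 15 lines: xauco azp yku nvlz kqo wlbcv dbkl togd egg luw efqeg hvf yzpef ertm wsi
Final line 3: yku

Answer: yku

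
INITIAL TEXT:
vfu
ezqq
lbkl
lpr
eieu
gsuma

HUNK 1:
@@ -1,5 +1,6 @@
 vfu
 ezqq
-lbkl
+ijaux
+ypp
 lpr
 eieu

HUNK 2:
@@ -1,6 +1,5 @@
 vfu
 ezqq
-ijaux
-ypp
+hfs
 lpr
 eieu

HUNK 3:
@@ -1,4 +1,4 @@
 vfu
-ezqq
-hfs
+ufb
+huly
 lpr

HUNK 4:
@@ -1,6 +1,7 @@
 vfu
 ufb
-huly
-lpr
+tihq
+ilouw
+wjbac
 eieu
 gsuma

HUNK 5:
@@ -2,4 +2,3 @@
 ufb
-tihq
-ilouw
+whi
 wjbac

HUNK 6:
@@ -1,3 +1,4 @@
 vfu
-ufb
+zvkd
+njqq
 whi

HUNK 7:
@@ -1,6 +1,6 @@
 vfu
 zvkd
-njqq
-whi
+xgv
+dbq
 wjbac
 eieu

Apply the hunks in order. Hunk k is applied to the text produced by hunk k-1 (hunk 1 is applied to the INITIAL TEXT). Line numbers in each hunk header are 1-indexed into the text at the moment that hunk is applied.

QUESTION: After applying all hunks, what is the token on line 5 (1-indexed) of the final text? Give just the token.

Hunk 1: at line 1 remove [lbkl] add [ijaux,ypp] -> 7 lines: vfu ezqq ijaux ypp lpr eieu gsuma
Hunk 2: at line 1 remove [ijaux,ypp] add [hfs] -> 6 lines: vfu ezqq hfs lpr eieu gsuma
Hunk 3: at line 1 remove [ezqq,hfs] add [ufb,huly] -> 6 lines: vfu ufb huly lpr eieu gsuma
Hunk 4: at line 1 remove [huly,lpr] add [tihq,ilouw,wjbac] -> 7 lines: vfu ufb tihq ilouw wjbac eieu gsuma
Hunk 5: at line 2 remove [tihq,ilouw] add [whi] -> 6 lines: vfu ufb whi wjbac eieu gsuma
Hunk 6: at line 1 remove [ufb] add [zvkd,njqq] -> 7 lines: vfu zvkd njqq whi wjbac eieu gsuma
Hunk 7: at line 1 remove [njqq,whi] add [xgv,dbq] -> 7 lines: vfu zvkd xgv dbq wjbac eieu gsuma
Final line 5: wjbac

Answer: wjbac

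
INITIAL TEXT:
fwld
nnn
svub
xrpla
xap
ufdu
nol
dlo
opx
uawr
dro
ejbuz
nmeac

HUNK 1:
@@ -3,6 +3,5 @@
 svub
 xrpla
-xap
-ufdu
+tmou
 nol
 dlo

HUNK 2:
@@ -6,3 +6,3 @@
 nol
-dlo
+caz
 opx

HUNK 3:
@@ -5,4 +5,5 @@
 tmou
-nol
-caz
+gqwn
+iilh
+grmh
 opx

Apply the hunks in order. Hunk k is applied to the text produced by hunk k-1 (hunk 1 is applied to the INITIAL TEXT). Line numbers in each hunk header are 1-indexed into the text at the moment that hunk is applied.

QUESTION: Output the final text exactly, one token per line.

Hunk 1: at line 3 remove [xap,ufdu] add [tmou] -> 12 lines: fwld nnn svub xrpla tmou nol dlo opx uawr dro ejbuz nmeac
Hunk 2: at line 6 remove [dlo] add [caz] -> 12 lines: fwld nnn svub xrpla tmou nol caz opx uawr dro ejbuz nmeac
Hunk 3: at line 5 remove [nol,caz] add [gqwn,iilh,grmh] -> 13 lines: fwld nnn svub xrpla tmou gqwn iilh grmh opx uawr dro ejbuz nmeac

Answer: fwld
nnn
svub
xrpla
tmou
gqwn
iilh
grmh
opx
uawr
dro
ejbuz
nmeac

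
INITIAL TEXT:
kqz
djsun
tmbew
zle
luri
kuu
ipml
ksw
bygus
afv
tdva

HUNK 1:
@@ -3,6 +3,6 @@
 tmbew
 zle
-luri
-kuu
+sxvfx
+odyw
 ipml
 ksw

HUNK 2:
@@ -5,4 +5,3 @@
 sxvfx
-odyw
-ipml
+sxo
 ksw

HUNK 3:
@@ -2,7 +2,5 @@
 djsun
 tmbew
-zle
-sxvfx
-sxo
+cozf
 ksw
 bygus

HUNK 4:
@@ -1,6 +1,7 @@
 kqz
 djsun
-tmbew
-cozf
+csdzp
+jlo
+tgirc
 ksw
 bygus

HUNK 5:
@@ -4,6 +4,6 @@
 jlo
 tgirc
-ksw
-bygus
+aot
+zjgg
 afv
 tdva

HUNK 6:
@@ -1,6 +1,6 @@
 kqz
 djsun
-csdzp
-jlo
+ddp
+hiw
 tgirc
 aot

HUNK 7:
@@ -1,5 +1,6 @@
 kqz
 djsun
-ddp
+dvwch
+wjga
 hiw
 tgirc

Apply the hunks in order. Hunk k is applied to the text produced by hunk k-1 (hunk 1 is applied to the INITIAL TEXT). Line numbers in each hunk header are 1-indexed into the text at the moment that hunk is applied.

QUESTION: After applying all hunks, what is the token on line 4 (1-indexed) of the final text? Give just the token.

Answer: wjga

Derivation:
Hunk 1: at line 3 remove [luri,kuu] add [sxvfx,odyw] -> 11 lines: kqz djsun tmbew zle sxvfx odyw ipml ksw bygus afv tdva
Hunk 2: at line 5 remove [odyw,ipml] add [sxo] -> 10 lines: kqz djsun tmbew zle sxvfx sxo ksw bygus afv tdva
Hunk 3: at line 2 remove [zle,sxvfx,sxo] add [cozf] -> 8 lines: kqz djsun tmbew cozf ksw bygus afv tdva
Hunk 4: at line 1 remove [tmbew,cozf] add [csdzp,jlo,tgirc] -> 9 lines: kqz djsun csdzp jlo tgirc ksw bygus afv tdva
Hunk 5: at line 4 remove [ksw,bygus] add [aot,zjgg] -> 9 lines: kqz djsun csdzp jlo tgirc aot zjgg afv tdva
Hunk 6: at line 1 remove [csdzp,jlo] add [ddp,hiw] -> 9 lines: kqz djsun ddp hiw tgirc aot zjgg afv tdva
Hunk 7: at line 1 remove [ddp] add [dvwch,wjga] -> 10 lines: kqz djsun dvwch wjga hiw tgirc aot zjgg afv tdva
Final line 4: wjga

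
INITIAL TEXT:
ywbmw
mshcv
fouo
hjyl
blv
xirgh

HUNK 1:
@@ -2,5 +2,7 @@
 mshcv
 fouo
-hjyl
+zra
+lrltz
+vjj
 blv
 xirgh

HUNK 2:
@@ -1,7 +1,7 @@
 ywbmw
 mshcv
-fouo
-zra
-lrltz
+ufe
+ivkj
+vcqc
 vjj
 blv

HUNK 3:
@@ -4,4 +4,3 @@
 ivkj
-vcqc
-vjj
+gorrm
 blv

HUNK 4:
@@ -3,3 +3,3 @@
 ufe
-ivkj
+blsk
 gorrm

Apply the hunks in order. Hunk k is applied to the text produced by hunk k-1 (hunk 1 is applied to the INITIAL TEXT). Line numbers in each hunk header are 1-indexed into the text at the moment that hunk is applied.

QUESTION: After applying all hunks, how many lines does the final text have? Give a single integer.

Hunk 1: at line 2 remove [hjyl] add [zra,lrltz,vjj] -> 8 lines: ywbmw mshcv fouo zra lrltz vjj blv xirgh
Hunk 2: at line 1 remove [fouo,zra,lrltz] add [ufe,ivkj,vcqc] -> 8 lines: ywbmw mshcv ufe ivkj vcqc vjj blv xirgh
Hunk 3: at line 4 remove [vcqc,vjj] add [gorrm] -> 7 lines: ywbmw mshcv ufe ivkj gorrm blv xirgh
Hunk 4: at line 3 remove [ivkj] add [blsk] -> 7 lines: ywbmw mshcv ufe blsk gorrm blv xirgh
Final line count: 7

Answer: 7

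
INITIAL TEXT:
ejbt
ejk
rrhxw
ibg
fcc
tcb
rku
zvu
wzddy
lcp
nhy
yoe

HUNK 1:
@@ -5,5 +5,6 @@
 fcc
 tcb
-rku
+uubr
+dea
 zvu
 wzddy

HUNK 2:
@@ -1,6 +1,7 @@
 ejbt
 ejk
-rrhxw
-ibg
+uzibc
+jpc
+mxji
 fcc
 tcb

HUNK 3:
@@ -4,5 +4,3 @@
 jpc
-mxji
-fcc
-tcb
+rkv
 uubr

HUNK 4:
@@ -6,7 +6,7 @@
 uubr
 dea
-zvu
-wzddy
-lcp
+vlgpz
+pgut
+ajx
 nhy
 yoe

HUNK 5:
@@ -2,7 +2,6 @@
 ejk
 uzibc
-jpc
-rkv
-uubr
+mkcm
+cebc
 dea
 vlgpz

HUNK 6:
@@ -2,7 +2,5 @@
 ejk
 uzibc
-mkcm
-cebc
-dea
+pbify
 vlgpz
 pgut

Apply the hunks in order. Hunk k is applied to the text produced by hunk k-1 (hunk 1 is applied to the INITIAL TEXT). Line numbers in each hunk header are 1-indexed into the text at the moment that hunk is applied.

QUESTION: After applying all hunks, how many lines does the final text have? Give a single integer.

Answer: 9

Derivation:
Hunk 1: at line 5 remove [rku] add [uubr,dea] -> 13 lines: ejbt ejk rrhxw ibg fcc tcb uubr dea zvu wzddy lcp nhy yoe
Hunk 2: at line 1 remove [rrhxw,ibg] add [uzibc,jpc,mxji] -> 14 lines: ejbt ejk uzibc jpc mxji fcc tcb uubr dea zvu wzddy lcp nhy yoe
Hunk 3: at line 4 remove [mxji,fcc,tcb] add [rkv] -> 12 lines: ejbt ejk uzibc jpc rkv uubr dea zvu wzddy lcp nhy yoe
Hunk 4: at line 6 remove [zvu,wzddy,lcp] add [vlgpz,pgut,ajx] -> 12 lines: ejbt ejk uzibc jpc rkv uubr dea vlgpz pgut ajx nhy yoe
Hunk 5: at line 2 remove [jpc,rkv,uubr] add [mkcm,cebc] -> 11 lines: ejbt ejk uzibc mkcm cebc dea vlgpz pgut ajx nhy yoe
Hunk 6: at line 2 remove [mkcm,cebc,dea] add [pbify] -> 9 lines: ejbt ejk uzibc pbify vlgpz pgut ajx nhy yoe
Final line count: 9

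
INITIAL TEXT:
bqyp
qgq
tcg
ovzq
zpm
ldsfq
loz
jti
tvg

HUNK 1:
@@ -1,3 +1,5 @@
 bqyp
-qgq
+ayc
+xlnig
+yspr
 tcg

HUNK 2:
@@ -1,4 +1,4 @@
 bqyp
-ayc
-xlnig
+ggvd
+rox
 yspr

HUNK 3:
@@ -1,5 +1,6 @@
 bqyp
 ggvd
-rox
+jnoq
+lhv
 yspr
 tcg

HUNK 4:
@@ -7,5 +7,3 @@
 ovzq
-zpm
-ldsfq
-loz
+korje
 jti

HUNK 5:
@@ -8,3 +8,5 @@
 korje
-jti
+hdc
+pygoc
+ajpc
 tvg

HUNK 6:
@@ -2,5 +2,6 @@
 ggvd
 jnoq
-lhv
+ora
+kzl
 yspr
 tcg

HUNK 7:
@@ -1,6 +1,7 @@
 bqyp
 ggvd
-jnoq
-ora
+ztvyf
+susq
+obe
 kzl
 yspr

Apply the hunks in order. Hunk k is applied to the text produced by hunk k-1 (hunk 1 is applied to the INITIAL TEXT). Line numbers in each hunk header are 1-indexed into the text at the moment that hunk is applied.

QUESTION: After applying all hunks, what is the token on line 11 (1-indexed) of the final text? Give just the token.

Hunk 1: at line 1 remove [qgq] add [ayc,xlnig,yspr] -> 11 lines: bqyp ayc xlnig yspr tcg ovzq zpm ldsfq loz jti tvg
Hunk 2: at line 1 remove [ayc,xlnig] add [ggvd,rox] -> 11 lines: bqyp ggvd rox yspr tcg ovzq zpm ldsfq loz jti tvg
Hunk 3: at line 1 remove [rox] add [jnoq,lhv] -> 12 lines: bqyp ggvd jnoq lhv yspr tcg ovzq zpm ldsfq loz jti tvg
Hunk 4: at line 7 remove [zpm,ldsfq,loz] add [korje] -> 10 lines: bqyp ggvd jnoq lhv yspr tcg ovzq korje jti tvg
Hunk 5: at line 8 remove [jti] add [hdc,pygoc,ajpc] -> 12 lines: bqyp ggvd jnoq lhv yspr tcg ovzq korje hdc pygoc ajpc tvg
Hunk 6: at line 2 remove [lhv] add [ora,kzl] -> 13 lines: bqyp ggvd jnoq ora kzl yspr tcg ovzq korje hdc pygoc ajpc tvg
Hunk 7: at line 1 remove [jnoq,ora] add [ztvyf,susq,obe] -> 14 lines: bqyp ggvd ztvyf susq obe kzl yspr tcg ovzq korje hdc pygoc ajpc tvg
Final line 11: hdc

Answer: hdc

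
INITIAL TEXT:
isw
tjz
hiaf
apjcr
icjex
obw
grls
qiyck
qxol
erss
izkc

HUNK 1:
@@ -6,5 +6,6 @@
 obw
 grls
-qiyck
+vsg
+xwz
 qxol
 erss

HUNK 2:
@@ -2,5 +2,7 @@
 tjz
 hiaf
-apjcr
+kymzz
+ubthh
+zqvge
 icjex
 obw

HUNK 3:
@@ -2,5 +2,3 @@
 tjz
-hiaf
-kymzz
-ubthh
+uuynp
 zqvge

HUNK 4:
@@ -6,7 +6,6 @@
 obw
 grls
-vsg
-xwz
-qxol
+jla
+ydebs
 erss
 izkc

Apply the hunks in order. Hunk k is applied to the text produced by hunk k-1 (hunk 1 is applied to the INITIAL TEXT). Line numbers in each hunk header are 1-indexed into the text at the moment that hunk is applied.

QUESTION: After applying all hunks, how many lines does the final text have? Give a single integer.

Hunk 1: at line 6 remove [qiyck] add [vsg,xwz] -> 12 lines: isw tjz hiaf apjcr icjex obw grls vsg xwz qxol erss izkc
Hunk 2: at line 2 remove [apjcr] add [kymzz,ubthh,zqvge] -> 14 lines: isw tjz hiaf kymzz ubthh zqvge icjex obw grls vsg xwz qxol erss izkc
Hunk 3: at line 2 remove [hiaf,kymzz,ubthh] add [uuynp] -> 12 lines: isw tjz uuynp zqvge icjex obw grls vsg xwz qxol erss izkc
Hunk 4: at line 6 remove [vsg,xwz,qxol] add [jla,ydebs] -> 11 lines: isw tjz uuynp zqvge icjex obw grls jla ydebs erss izkc
Final line count: 11

Answer: 11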